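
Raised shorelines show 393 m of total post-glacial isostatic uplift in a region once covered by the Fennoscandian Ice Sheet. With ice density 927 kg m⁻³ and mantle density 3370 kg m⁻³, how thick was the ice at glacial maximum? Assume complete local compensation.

1430 m

u = t ρ_ice/ρ_m → t = u ρ_m/ρ_ice = 393 m × 3370/927 = 1430 m.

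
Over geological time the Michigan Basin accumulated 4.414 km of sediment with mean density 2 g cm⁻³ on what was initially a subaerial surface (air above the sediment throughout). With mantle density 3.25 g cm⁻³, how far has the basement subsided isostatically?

Subaerial load: s = t ρ_sed / ρ_m = 4.414 km × 2/3.25 = 2.72 km.

2.72 km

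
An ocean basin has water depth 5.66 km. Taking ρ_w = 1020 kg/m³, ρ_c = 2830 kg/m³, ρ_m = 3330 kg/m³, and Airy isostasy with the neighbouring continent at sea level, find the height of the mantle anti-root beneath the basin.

By Archimedes' principle applied to the lithosphere: replacing crust with seawater at the top is compensated by replacing crust with mantle at the base: d (ρ_c − ρ_w) = a (ρ_m − ρ_c).
a = d (ρ_c − ρ_w)/(ρ_m − ρ_c) = 5.66 km × 1810/500 = 20.5 km.

20.5 km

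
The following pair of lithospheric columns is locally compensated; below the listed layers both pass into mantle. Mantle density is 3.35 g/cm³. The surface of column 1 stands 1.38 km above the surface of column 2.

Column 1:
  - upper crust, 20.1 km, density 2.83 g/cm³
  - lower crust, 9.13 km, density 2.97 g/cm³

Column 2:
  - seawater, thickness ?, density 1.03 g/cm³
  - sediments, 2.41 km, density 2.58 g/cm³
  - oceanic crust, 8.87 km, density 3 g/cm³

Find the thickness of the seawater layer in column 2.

Take the compensation level at the base of the deeper column (depth z_c below the surface of column 1) and equate Σ ρ_i t_i down to z_c; mantle fills any gap and the z_c terms cancel.
Column 1: 20.1×2.83 + 9.13×2.97 + (z_c − 29.23)×3.35
Column 2: 1.38×0 + x×1.03 + 2.41×2.58 + 8.87×3 + (z_c − 1.38 − 11.28 − x)×3.35
The z_c×3.35 term appears on both sides and cancels. Collect the known terms of each column as K = Σ(ρt)_known − 3.35 × (depth of known layers): K_1 = 83.9991 − 3.35×29.23 = −13.9214; K_2 = 32.8278 − 3.35×(1.38 + 11.28) = −9.5832.
Balance: K_1 = K_2 − x×(3.35 − 1.03), so x = (K_2 − K_1)/(3.35 − 1.03) = 4.3382/2.32 = 1.87 km.

1.87 km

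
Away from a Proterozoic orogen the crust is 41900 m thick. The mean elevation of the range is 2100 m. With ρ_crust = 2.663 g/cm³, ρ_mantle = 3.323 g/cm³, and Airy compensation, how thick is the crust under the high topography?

Root depth r = h ρ_c / (ρ_m − ρ_c) = 2100 m × 2.663 / 0.66 = 8473 m.
Total thickness = T + h + r = 41900 m + 2100 m + 8473 m = 52500 m.

52500 m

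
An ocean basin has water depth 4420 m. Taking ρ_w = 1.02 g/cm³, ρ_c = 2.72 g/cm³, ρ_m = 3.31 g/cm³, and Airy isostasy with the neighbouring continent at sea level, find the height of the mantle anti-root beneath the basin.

In Airy isostatic equilibrium: replacing crust with seawater at the top is compensated by replacing crust with mantle at the base: d (ρ_c − ρ_w) = a (ρ_m − ρ_c).
a = d (ρ_c − ρ_w)/(ρ_m − ρ_c) = 4420 m × 1.7/0.59 = 12700 m.

12700 m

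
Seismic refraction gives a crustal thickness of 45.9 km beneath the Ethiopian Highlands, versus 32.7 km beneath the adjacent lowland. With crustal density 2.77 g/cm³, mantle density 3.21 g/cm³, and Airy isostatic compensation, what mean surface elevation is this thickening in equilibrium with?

Excess crust Δ = 45.9 km − 32.7 km = 13.2 km, split between elevation h and root r with h + r = Δ.
Airy balance ρ_c h = (ρ_m − ρ_c) r gives r = h ρ_c/(ρ_m − ρ_c), so h (1 + ρ_c/(ρ_m − ρ_c)) = Δ, i.e. h = Δ (ρ_m − ρ_c)/ρ_m.
h = 13.2 km × 0.44/3.21 = 1.81 km.

1.81 km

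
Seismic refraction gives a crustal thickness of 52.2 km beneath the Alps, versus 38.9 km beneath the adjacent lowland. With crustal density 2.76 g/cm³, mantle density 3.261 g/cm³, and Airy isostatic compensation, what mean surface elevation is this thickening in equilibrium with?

2.04 km

Excess crust Δ = 52.2 km − 38.9 km = 13.3 km, split between elevation h and root r with h + r = Δ.
Airy balance ρ_c h = (ρ_m − ρ_c) r gives r = h ρ_c/(ρ_m − ρ_c), so h (1 + ρ_c/(ρ_m − ρ_c)) = Δ, i.e. h = Δ (ρ_m − ρ_c)/ρ_m.
h = 13.3 km × 0.501/3.261 = 2.04 km.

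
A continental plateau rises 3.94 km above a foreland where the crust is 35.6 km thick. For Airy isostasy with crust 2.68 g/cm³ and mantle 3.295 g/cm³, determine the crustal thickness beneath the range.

Root depth r = h ρ_c / (ρ_m − ρ_c) = 3.94 km × 2.68 / 0.615 = 17.17 km.
Total thickness = T + h + r = 35.6 km + 3.94 km + 17.17 km = 56.7 km.

56.7 km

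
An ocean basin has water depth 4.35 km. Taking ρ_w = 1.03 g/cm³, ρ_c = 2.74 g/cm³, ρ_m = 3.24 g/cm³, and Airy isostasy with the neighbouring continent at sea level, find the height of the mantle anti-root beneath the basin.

14.9 km

By Archimedes' principle applied to the lithosphere: replacing crust with seawater at the top is compensated by replacing crust with mantle at the base: d (ρ_c − ρ_w) = a (ρ_m − ρ_c).
a = d (ρ_c − ρ_w)/(ρ_m − ρ_c) = 4.35 km × 1.71/0.5 = 14.9 km.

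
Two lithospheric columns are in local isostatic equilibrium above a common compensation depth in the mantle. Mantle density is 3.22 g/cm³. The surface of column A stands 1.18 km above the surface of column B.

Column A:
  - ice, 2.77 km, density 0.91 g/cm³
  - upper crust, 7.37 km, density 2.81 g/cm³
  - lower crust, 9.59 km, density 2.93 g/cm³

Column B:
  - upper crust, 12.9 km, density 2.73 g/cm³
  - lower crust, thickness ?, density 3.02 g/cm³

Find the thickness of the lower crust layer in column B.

10.4 km

Take the compensation level at the base of the deeper column (depth z_c below the surface of column A) and equate Σ ρ_i t_i down to z_c; mantle fills any gap and the z_c terms cancel.
Column A: 2.77×0.91 + 7.37×2.81 + 9.59×2.93 + (z_c − 19.73)×3.22
Column B: 1.18×0 + 12.9×2.73 + x×3.02 + (z_c − 1.18 − 12.9 − x)×3.22
The z_c×3.22 term appears on both sides and cancels. Collect the known terms of each column as K = Σ(ρt)_known − 3.22 × (depth of known layers): K_A = 51.3291 − 3.22×19.73 = −12.2015; K_B = 35.217 − 3.22×(1.18 + 12.9) = −10.1206.
Balance: K_A = K_B − x×(3.22 − 3.02), so x = (K_B − K_A)/(3.22 − 3.02) = 2.0809/0.2 = 10.4 km.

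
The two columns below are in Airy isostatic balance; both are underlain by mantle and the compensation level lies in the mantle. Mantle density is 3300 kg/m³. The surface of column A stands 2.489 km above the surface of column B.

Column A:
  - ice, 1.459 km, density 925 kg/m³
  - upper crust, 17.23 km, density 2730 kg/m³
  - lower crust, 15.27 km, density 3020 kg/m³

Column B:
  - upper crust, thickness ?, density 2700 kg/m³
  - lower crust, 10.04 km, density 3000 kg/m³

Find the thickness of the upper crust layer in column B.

Take the compensation level at the base of the deeper column (depth z_c below the surface of column A) and equate Σ ρ_i t_i down to z_c; mantle fills any gap and the z_c terms cancel.
Column A: 1.459×925 + 17.23×2730 + 15.27×3020 + (z_c − 33.959)×3300
Column B: 2.489×0 + x×2700 + 10.04×3000 + (z_c − 2.489 − 10.04 − x)×3300
The z_c×3300 term appears on both sides and cancels. Collect the known terms of each column as K = Σ(ρt)_known − 3300 × (depth of known layers): K_A = 94502.875 − 3300×33.959 = −17561.825; K_B = 30120 − 3300×(2.489 + 10.04) = −11225.7.
Balance: K_A = K_B − x×(3300 − 2700), so x = (K_B − K_A)/(3300 − 2700) = 6336.12/600 = 10.6 km.

10.6 km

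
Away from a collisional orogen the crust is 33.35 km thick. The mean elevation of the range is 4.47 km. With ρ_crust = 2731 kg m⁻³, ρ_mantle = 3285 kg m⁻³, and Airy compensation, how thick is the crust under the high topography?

Root depth r = h ρ_c / (ρ_m − ρ_c) = 4.47 km × 2731 / 554 = 22.04 km.
Total thickness = T + h + r = 33.35 km + 4.47 km + 22.04 km = 59.9 km.

59.9 km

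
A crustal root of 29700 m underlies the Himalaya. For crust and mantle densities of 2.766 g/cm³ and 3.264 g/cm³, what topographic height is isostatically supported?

Isostatic balance requires: ρ_c h = (ρ_m − ρ_c) r.
h = r (ρ_m − ρ_c) / ρ_c = 29700 m × (3.264 − 2.766) / 2.766 = 5350 m.

5350 m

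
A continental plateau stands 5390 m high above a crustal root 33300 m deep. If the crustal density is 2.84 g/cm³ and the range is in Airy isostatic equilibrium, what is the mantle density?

3.3 g/cm³

Airy balance: ρ_c h = (ρ_m − ρ_c) r → ρ_m = ρ_c (1 + h/r).
ρ_m = 2.84 × (1 + 5390 m/33300 m) = 3.3 g/cm³.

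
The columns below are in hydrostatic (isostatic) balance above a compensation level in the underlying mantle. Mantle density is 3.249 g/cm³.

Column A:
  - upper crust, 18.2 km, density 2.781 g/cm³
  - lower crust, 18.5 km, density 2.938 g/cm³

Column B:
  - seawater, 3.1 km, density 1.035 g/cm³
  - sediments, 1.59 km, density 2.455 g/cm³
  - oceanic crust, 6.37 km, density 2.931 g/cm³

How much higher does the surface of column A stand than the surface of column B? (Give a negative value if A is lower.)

1.27 km

For any compensation level in the mantle, the mantle terms cancel and isostasy reduces to e = (Σt_A − Σt_B) − (Σ(ρt)_A − Σ(ρt)_B) / ρ_m.
Σt_A = 36.7 km; Σt_B = 11.06 km; Σ(ρt)_A = 104.9672; Σ(ρt)_B = 25.78242 (in km·g/cm³).
e = (36.7 − 11.06) − (104.9672 − 25.78242) / 3.249 = 1.27 km.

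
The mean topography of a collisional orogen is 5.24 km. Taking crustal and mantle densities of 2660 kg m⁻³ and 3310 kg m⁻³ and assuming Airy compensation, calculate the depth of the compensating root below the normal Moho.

21.4 km

Isostatic balance requires: the weight of the topography is balanced by the buoyancy of the root, ρ_c h = (ρ_m − ρ_c) r.
r = h · ρ_c / (ρ_m − ρ_c) = 5.24 km × 2660 / (3310 − 2660) = 21.4 km.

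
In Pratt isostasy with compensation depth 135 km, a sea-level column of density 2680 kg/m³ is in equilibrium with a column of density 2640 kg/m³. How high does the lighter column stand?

2.05 km

ρ_ref D = ρ (D + h) → h = D (ρ_ref − ρ)/ρ.
h = 135 km × (2680 − 2640)/2640 = 2.05 km.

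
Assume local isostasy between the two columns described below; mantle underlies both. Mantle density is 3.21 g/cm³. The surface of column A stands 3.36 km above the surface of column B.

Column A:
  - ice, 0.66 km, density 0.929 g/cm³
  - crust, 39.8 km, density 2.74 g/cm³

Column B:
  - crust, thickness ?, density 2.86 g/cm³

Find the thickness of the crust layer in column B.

26.9 km

Take the compensation level at the base of the deeper column (depth z_c below the surface of column A) and equate Σ ρ_i t_i down to z_c; mantle fills any gap and the z_c terms cancel.
Column A: 0.66×0.929 + 39.8×2.74 + (z_c − 40.46)×3.21
Column B: 3.36×0 + x×2.86 + (z_c − 3.36 − 0 − x)×3.21
The z_c×3.21 term appears on both sides and cancels. Collect the known terms of each column as K = Σ(ρt)_known − 3.21 × (depth of known layers): K_A = 109.66514 − 3.21×40.46 = −20.21146; K_B = 0 − 3.21×(3.36 + 0) = −10.7856.
Balance: K_A = K_B − x×(3.21 − 2.86), so x = (K_B − K_A)/(3.21 − 2.86) = 9.42586/0.35 = 26.9 km.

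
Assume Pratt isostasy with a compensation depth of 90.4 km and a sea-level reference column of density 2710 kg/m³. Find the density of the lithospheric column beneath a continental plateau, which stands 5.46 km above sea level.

2560 kg/m³

Pratt balance: ρ_ref D = ρ (D + h).
ρ = ρ_ref D/(D + h) = 2710 × 90.4 km/(90.4 km + 5.46 km) = 2560 kg/m³.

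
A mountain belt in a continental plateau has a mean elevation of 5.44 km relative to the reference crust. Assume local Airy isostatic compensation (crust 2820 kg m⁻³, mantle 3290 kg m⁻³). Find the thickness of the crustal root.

32.6 km

By Archimedes' principle applied to the lithosphere: the weight of the topography is balanced by the buoyancy of the root, ρ_c h = (ρ_m − ρ_c) r.
r = h · ρ_c / (ρ_m − ρ_c) = 5.44 km × 2820 / (3290 − 2820) = 32.6 km.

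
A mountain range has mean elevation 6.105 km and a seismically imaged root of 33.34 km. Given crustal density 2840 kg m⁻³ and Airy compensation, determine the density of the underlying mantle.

3360 kg m⁻³

Airy balance: ρ_c h = (ρ_m − ρ_c) r → ρ_m = ρ_c (1 + h/r).
ρ_m = 2840 × (1 + 6.105 km/33.34 km) = 3360 kg m⁻³.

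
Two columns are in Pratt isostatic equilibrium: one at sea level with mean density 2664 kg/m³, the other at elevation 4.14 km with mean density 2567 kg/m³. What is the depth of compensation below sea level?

110 km

ρ_ref D = ρ (D + h) → D (ρ_ref − ρ) = ρ h.
D = ρ h/(ρ_ref − ρ) = 2567 × 4.14 km/(2664 − 2567) = 110 km.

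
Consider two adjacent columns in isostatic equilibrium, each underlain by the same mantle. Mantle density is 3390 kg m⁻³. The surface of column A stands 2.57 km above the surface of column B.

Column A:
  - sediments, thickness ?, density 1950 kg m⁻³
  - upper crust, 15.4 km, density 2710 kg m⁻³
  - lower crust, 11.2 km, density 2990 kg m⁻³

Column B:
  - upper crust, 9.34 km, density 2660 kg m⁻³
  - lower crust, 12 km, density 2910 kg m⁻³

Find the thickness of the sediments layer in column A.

Take the compensation level at the base of the deeper column (depth z_c below the surface of column A) and equate Σ ρ_i t_i down to z_c; mantle fills any gap and the z_c terms cancel.
Column A: x×1950 + 15.4×2710 + 11.2×2990 + (z_c − 26.6 − x)×3390
Column B: 2.57×0 + 9.34×2660 + 12×2910 + (z_c − 2.57 − 21.34)×3390
The z_c×3390 term appears on both sides and cancels. Collect the known terms of each column as K = Σ(ρt)_known − 3390 × (depth of known layers): K_A = 75222 − 3390×26.6 = −14952; K_B = 59764.4 − 3390×(2.57 + 21.34) = −21290.5.
Balance: K_A − x×(3390 − 1950) = K_B, so x = (K_A − K_B)/(3390 − 1950) = 6338.5/1440 = 4.4 km.

4.4 km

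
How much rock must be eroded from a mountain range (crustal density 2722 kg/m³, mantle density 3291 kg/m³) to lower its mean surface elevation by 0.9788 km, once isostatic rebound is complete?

Net drop Δ = e − u = e − e ρ_c/ρ_m = e (ρ_m − ρ_c)/ρ_m.
e = Δ ρ_m/(ρ_m − ρ_c) = 0.9788 km × 3291/569 = 5.66 km.

5.66 km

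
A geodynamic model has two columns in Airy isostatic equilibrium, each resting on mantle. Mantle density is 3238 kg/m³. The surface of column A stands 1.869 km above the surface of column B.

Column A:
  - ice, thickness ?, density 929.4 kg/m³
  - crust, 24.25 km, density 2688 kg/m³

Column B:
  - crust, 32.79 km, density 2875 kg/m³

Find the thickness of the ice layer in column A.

Take the compensation level at the base of the deeper column (depth z_c below the surface of column A) and equate Σ ρ_i t_i down to z_c; mantle fills any gap and the z_c terms cancel.
Column A: x×929.4 + 24.25×2688 + (z_c − 24.25 − x)×3238
Column B: 1.869×0 + 32.79×2875 + (z_c − 1.869 − 32.79)×3238
The z_c×3238 term appears on both sides and cancels. Collect the known terms of each column as K = Σ(ρt)_known − 3238 × (depth of known layers): K_A = 65184 − 3238×24.25 = −13337.5; K_B = 94271.25 − 3238×(1.869 + 32.79) = −17954.592.
Balance: K_A − x×(3238 − 929.4) = K_B, so x = (K_A − K_B)/(3238 − 929.4) = 4617.09/2308.6 = 2 km.

2 km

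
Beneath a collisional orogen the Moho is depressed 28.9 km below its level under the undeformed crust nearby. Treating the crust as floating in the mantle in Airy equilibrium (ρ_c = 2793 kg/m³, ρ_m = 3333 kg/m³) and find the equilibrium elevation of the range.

5.59 km

Equating mass per unit area of the two columns: ρ_c h = (ρ_m − ρ_c) r.
h = r (ρ_m − ρ_c) / ρ_c = 28.9 km × (3333 − 2793) / 2793 = 5.59 km.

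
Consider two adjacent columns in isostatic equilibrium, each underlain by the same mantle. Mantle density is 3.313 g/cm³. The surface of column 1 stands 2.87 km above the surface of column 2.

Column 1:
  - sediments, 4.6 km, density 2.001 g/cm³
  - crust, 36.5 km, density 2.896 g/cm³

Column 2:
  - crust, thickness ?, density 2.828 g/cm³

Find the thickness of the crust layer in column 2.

Take the compensation level at the base of the deeper column (depth z_c below the surface of column 1) and equate Σ ρ_i t_i down to z_c; mantle fills any gap and the z_c terms cancel.
Column 1: 4.6×2.001 + 36.5×2.896 + (z_c − 41.1)×3.313
Column 2: 2.87×0 + x×2.828 + (z_c − 2.87 − 0 − x)×3.313
The z_c×3.313 term appears on both sides and cancels. Collect the known terms of each column as K = Σ(ρt)_known − 3.313 × (depth of known layers): K_1 = 114.9086 − 3.313×41.1 = −21.2557; K_2 = 0 − 3.313×(2.87 + 0) = −9.50831.
Balance: K_1 = K_2 − x×(3.313 − 2.828), so x = (K_2 − K_1)/(3.313 − 2.828) = 11.7474/0.485 = 24.2 km.

24.2 km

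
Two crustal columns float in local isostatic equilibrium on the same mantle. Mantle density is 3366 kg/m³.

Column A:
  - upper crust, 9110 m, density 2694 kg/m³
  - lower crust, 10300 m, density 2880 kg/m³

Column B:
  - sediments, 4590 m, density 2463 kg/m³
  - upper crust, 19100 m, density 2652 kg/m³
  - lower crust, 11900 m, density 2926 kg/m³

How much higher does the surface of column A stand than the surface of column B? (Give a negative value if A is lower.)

For any compensation level in the mantle, the mantle terms cancel and isostasy reduces to e = (Σt_A − Σt_B) − (Σ(ρt)_A − Σ(ρt)_B) / ρ_m.
Σt_A = 19410 m; Σt_B = 35590 m; Σ(ρt)_A = 54206340; Σ(ρt)_B = 96777770 (in m·kg/m³).
e = (19410 − 35590) − (54206340 − 96777770) / 3366 = −3530 m.

−3530 m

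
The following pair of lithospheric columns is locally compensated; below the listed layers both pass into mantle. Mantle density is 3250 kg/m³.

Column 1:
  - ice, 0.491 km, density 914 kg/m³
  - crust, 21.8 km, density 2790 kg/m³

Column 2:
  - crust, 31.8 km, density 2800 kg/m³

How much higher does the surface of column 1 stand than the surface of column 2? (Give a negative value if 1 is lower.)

For any compensation level in the mantle, the mantle terms cancel and isostasy reduces to e = (Σt_1 − Σt_2) − (Σ(ρt)_1 − Σ(ρt)_2) / ρ_m.
Σt_1 = 22.291 km; Σt_2 = 31.8 km; Σ(ρt)_1 = 61270.774; Σ(ρt)_2 = 89040 (in km·kg/m³).
e = (22.291 − 31.8) − (61270.774 − 89040) / 3250 = −0.965 km.

−0.965 km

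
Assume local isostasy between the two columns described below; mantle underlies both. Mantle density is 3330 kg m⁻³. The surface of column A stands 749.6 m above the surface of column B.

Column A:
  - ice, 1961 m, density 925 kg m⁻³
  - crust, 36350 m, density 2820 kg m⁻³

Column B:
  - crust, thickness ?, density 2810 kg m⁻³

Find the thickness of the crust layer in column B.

Take the compensation level at the base of the deeper column (depth z_c below the surface of column A) and equate Σ ρ_i t_i down to z_c; mantle fills any gap and the z_c terms cancel.
Column A: 1961×925 + 36350×2820 + (z_c − 38311)×3330
Column B: 749.6×0 + x×2810 + (z_c − 749.6 − 0 − x)×3330
The z_c×3330 term appears on both sides and cancels. Collect the known terms of each column as K = Σ(ρt)_known − 3330 × (depth of known layers): K_A = 104320925 − 3330×38311 = −23254705; K_B = 0 − 3330×(749.6 + 0) = −2496168.
Balance: K_A = K_B − x×(3330 − 2810), so x = (K_B − K_A)/(3330 − 2810) = 20758500/520 = 39900 m.

39900 m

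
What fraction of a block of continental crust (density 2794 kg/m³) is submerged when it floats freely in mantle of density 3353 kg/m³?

Submerged fraction = ρ_obj/ρ_fluid = 2794/3353 = 83.3%.

83.3%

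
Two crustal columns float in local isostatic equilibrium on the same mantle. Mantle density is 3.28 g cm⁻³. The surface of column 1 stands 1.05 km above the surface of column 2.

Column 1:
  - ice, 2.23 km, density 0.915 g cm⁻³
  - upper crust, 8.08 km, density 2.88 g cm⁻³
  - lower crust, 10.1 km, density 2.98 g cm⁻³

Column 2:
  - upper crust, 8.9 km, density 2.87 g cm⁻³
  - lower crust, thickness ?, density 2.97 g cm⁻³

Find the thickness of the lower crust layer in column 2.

Take the compensation level at the base of the deeper column (depth z_c below the surface of column 1) and equate Σ ρ_i t_i down to z_c; mantle fills any gap and the z_c terms cancel.
Column 1: 2.23×0.915 + 8.08×2.88 + 10.1×2.98 + (z_c − 20.41)×3.28
Column 2: 1.05×0 + 8.9×2.87 + x×2.97 + (z_c − 1.05 − 8.9 − x)×3.28
The z_c×3.28 term appears on both sides and cancels. Collect the known terms of each column as K = Σ(ρt)_known − 3.28 × (depth of known layers): K_1 = 55.40885 − 3.28×20.41 = −11.53595; K_2 = 25.543 − 3.28×(1.05 + 8.9) = −7.093.
Balance: K_1 = K_2 − x×(3.28 − 2.97), so x = (K_2 − K_1)/(3.28 − 2.97) = 4.44295/0.31 = 14.3 km.

14.3 km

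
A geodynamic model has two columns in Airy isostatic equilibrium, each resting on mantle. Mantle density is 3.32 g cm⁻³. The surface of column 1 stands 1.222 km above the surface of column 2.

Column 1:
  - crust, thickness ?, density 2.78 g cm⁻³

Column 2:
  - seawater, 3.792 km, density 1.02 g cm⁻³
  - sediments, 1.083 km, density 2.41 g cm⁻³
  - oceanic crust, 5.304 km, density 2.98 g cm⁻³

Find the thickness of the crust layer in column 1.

28.8 km

Take the compensation level at the base of the deeper column (depth z_c below the surface of column 1) and equate Σ ρ_i t_i down to z_c; mantle fills any gap and the z_c terms cancel.
Column 1: x×2.78 + (z_c − 0 − x)×3.32
Column 2: 1.222×0 + 3.792×1.02 + 1.083×2.41 + 5.304×2.98 + (z_c − 1.222 − 10.179)×3.32
The z_c×3.32 term appears on both sides and cancels. Collect the known terms of each column as K = Σ(ρt)_known − 3.32 × (depth of known layers): K_1 = 0 − 3.32×0 = 0; K_2 = 22.28379 − 3.32×(1.222 + 10.179) = −15.56753.
Balance: K_1 − x×(3.32 − 2.78) = K_2, so x = (K_1 − K_2)/(3.32 − 2.78) = 15.5675/0.54 = 28.8 km.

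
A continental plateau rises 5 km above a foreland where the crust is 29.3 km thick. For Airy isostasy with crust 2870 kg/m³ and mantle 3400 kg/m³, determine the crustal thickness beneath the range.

Root depth r = h ρ_c / (ρ_m − ρ_c) = 5 km × 2870 / 530 = 27.08 km.
Total thickness = T + h + r = 29.3 km + 5 km + 27.08 km = 61.4 km.

61.4 km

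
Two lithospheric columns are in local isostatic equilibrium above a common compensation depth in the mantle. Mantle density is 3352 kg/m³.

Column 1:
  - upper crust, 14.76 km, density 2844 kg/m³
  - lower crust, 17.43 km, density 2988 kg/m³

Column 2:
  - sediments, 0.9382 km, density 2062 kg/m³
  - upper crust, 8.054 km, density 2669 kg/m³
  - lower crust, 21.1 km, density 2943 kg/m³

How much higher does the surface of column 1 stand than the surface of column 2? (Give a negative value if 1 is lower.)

−0.447 km

For any compensation level in the mantle, the mantle terms cancel and isostasy reduces to e = (Σt_1 − Σt_2) − (Σ(ρt)_1 − Σ(ρt)_2) / ρ_m.
Σt_1 = 32.19 km; Σt_2 = 30.0922 km; Σ(ρt)_1 = 94058.28; Σ(ρt)_2 = 85527.9944 (in km·kg/m³).
e = (32.19 − 30.0922) − (94058.28 − 85527.9944) / 3352 = −0.447 km.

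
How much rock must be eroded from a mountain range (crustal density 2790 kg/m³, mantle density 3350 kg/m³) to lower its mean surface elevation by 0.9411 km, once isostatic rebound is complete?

5.63 km

Net drop Δ = e − u = e − e ρ_c/ρ_m = e (ρ_m − ρ_c)/ρ_m.
e = Δ ρ_m/(ρ_m − ρ_c) = 0.9411 km × 3350/560 = 5.63 km.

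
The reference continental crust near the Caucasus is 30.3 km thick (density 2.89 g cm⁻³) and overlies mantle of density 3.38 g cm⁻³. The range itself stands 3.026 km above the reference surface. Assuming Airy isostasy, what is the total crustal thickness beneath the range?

51.2 km

Root depth r = h ρ_c / (ρ_m − ρ_c) = 3.026 km × 2.89 / 0.49 = 17.85 km.
Total thickness = T + h + r = 30.3 km + 3.026 km + 17.85 km = 51.2 km.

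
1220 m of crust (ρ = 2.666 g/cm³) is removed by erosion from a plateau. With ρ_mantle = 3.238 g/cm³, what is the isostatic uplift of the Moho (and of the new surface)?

1000 m

Unloading: uplift u = e ρ_c/ρ_m = 1220 m × 2.666/3.238 = 1000 m.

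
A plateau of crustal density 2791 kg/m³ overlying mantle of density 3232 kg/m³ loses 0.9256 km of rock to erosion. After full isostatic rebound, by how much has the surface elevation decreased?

Rebound u = e ρ_c/ρ_m = 0.9256 km × 2791/3232 = 0.7993 km.
Net surface drop = e − u = 0.9256 km − 0.7993 km = e (ρ_m − ρ_c)/ρ_m = 0.126 km.

0.126 km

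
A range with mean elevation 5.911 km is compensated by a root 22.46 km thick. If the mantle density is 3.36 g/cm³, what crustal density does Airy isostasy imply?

2.66 g/cm³

ρ_c h = (ρ_m − ρ_c) r → ρ_c (h + r) = ρ_m r → ρ_c = ρ_m r / (h + r).
ρ_c = 3.36 × 22.46 km / (5.911 km + 22.46 km) = 2.66 g/cm³.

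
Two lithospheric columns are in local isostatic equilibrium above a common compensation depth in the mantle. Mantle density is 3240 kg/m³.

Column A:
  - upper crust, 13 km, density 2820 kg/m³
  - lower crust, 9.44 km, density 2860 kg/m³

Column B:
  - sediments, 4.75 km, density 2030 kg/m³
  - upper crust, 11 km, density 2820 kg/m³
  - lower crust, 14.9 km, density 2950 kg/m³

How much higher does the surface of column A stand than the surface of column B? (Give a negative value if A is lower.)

−1.74 km

For any compensation level in the mantle, the mantle terms cancel and isostasy reduces to e = (Σt_A − Σt_B) − (Σ(ρt)_A − Σ(ρt)_B) / ρ_m.
Σt_A = 22.44 km; Σt_B = 30.65 km; Σ(ρt)_A = 63658.4; Σ(ρt)_B = 84617.5 (in km·kg/m³).
e = (22.44 − 30.65) − (63658.4 − 84617.5) / 3240 = −1.74 km.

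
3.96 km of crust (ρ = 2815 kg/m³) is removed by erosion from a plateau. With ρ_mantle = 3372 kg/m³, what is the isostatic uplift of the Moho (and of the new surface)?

3.31 km

Unloading: uplift u = e ρ_c/ρ_m = 3.96 km × 2815/3372 = 3.31 km.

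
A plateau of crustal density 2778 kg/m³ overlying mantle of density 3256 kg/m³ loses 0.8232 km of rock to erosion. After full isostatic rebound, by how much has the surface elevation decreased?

Rebound u = e ρ_c/ρ_m = 0.8232 km × 2778/3256 = 0.7023 km.
Net surface drop = e − u = 0.8232 km − 0.7023 km = e (ρ_m − ρ_c)/ρ_m = 0.121 km.

0.121 km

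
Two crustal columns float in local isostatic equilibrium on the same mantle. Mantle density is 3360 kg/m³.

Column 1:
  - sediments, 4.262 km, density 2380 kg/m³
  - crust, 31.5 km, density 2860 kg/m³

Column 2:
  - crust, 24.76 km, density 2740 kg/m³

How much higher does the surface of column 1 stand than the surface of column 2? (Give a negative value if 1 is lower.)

1.36 km

For any compensation level in the mantle, the mantle terms cancel and isostasy reduces to e = (Σt_1 − Σt_2) − (Σ(ρt)_1 − Σ(ρt)_2) / ρ_m.
Σt_1 = 35.762 km; Σt_2 = 24.76 km; Σ(ρt)_1 = 100233.56; Σ(ρt)_2 = 67842.4 (in km·kg/m³).
e = (35.762 − 24.76) − (100233.56 − 67842.4) / 3360 = 1.36 km.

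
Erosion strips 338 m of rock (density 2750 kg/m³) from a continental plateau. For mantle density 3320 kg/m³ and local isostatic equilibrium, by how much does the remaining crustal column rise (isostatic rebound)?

280 m

Unloading: uplift u = e ρ_c/ρ_m = 338 m × 2750/3320 = 280 m.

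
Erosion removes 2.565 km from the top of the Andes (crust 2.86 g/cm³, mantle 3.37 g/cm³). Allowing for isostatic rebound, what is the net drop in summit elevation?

Rebound u = e ρ_c/ρ_m = 2.565 km × 2.86/3.37 = 2.177 km.
Net surface drop = e − u = 2.565 km − 2.177 km = e (ρ_m − ρ_c)/ρ_m = 0.388 km.

0.388 km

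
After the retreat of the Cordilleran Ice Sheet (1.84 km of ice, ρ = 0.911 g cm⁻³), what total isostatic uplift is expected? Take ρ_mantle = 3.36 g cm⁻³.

0.499 km

Removing the load lets mantle flow back in; uplift u satisfies ρ_ice t = ρ_m u.
u = t ρ_ice/ρ_m = 1.84 km × 0.911/3.36 = 0.499 km.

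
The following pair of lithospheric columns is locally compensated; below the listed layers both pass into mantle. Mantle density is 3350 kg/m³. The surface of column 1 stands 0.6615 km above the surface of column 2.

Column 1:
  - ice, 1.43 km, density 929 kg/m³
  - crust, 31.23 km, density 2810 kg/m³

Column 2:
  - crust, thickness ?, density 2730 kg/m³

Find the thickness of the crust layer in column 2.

29.2 km

Take the compensation level at the base of the deeper column (depth z_c below the surface of column 1) and equate Σ ρ_i t_i down to z_c; mantle fills any gap and the z_c terms cancel.
Column 1: 1.43×929 + 31.23×2810 + (z_c − 32.66)×3350
Column 2: 0.6615×0 + x×2730 + (z_c − 0.6615 − 0 − x)×3350
The z_c×3350 term appears on both sides and cancels. Collect the known terms of each column as K = Σ(ρt)_known − 3350 × (depth of known layers): K_1 = 89084.77 − 3350×32.66 = −20326.23; K_2 = 0 − 3350×(0.6615 + 0) = −2216.025.
Balance: K_1 = K_2 − x×(3350 − 2730), so x = (K_2 − K_1)/(3350 − 2730) = 18110.2/620 = 29.2 km.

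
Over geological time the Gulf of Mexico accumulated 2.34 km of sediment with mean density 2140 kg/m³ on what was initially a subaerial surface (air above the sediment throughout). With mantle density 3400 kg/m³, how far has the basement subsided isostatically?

1.47 km

Subaerial load: s = t ρ_sed / ρ_m = 2.34 km × 2140/3400 = 1.47 km.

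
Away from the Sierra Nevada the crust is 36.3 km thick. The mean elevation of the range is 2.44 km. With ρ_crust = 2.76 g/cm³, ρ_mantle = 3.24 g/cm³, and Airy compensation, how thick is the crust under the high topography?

Root depth r = h ρ_c / (ρ_m − ρ_c) = 2.44 km × 2.76 / 0.48 = 14.03 km.
Total thickness = T + h + r = 36.3 km + 2.44 km + 14.03 km = 52.8 km.

52.8 km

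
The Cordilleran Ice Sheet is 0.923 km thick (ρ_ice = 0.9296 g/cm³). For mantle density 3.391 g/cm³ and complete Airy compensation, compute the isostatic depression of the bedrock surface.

0.253 km

In Airy isostatic equilibrium: the ice load ρ_ice t is balanced by mantle displaced below, ρ_m s.
s = t ρ_ice / ρ_m = 0.923 km × 0.9296/3.391 = 0.253 km.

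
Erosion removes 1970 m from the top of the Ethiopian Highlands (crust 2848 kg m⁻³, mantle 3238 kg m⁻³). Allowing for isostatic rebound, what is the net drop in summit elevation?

237 m

Rebound u = e ρ_c/ρ_m = 1970 m × 2848/3238 = 1733 m.
Net surface drop = e − u = 1970 m − 1733 m = e (ρ_m − ρ_c)/ρ_m = 237 m.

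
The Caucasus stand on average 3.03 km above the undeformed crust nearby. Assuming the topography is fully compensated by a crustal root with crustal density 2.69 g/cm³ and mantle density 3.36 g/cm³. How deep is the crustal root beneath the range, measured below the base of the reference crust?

12.2 km

Isostatic balance requires: the weight of the topography is balanced by the buoyancy of the root, ρ_c h = (ρ_m − ρ_c) r.
r = h · ρ_c / (ρ_m − ρ_c) = 3.03 km × 2.69 / (3.36 − 2.69) = 12.2 km.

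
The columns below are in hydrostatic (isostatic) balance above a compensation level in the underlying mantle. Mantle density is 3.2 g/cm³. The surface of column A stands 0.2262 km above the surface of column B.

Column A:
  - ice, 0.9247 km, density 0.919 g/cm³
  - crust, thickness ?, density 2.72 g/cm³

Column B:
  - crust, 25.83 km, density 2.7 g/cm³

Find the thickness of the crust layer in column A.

24 km

Take the compensation level at the base of the deeper column (depth z_c below the surface of column A) and equate Σ ρ_i t_i down to z_c; mantle fills any gap and the z_c terms cancel.
Column A: 0.9247×0.919 + x×2.72 + (z_c − 0.9247 − x)×3.2
Column B: 0.2262×0 + 25.83×2.7 + (z_c − 0.2262 − 25.83)×3.2
The z_c×3.2 term appears on both sides and cancels. Collect the known terms of each column as K = Σ(ρt)_known − 3.2 × (depth of known layers): K_A = 0.8497993 − 3.2×0.9247 = −2.1092407; K_B = 69.741 − 3.2×(0.2262 + 25.83) = −13.63884.
Balance: K_A − x×(3.2 − 2.72) = K_B, so x = (K_A − K_B)/(3.2 − 2.72) = 11.5296/0.48 = 24 km.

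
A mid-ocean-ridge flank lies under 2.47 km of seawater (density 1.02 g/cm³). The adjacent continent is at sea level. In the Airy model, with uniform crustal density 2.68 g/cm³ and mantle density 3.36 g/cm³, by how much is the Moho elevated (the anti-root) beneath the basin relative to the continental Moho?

In Airy isostatic equilibrium: replacing crust with seawater at the top is compensated by replacing crust with mantle at the base: d (ρ_c − ρ_w) = a (ρ_m − ρ_c).
a = d (ρ_c − ρ_w)/(ρ_m − ρ_c) = 2.47 km × 1.66/0.68 = 6.03 km.

6.03 km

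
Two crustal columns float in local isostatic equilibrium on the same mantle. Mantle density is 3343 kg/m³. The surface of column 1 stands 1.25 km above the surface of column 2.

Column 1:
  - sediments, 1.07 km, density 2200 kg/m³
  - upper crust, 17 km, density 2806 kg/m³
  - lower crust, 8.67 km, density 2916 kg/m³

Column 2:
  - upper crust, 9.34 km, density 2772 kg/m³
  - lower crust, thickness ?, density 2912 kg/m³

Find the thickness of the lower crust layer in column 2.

Take the compensation level at the base of the deeper column (depth z_c below the surface of column 1) and equate Σ ρ_i t_i down to z_c; mantle fills any gap and the z_c terms cancel.
Column 1: 1.07×2200 + 17×2806 + 8.67×2916 + (z_c − 26.74)×3343
Column 2: 1.25×0 + 9.34×2772 + x×2912 + (z_c − 1.25 − 9.34 − x)×3343
The z_c×3343 term appears on both sides and cancels. Collect the known terms of each column as K = Σ(ρt)_known − 3343 × (depth of known layers): K_1 = 75337.72 − 3343×26.74 = −14054.1; K_2 = 25890.48 − 3343×(1.25 + 9.34) = −9511.89.
Balance: K_1 = K_2 − x×(3343 − 2912), so x = (K_2 − K_1)/(3343 − 2912) = 4542.21/431 = 10.5 km.

10.5 km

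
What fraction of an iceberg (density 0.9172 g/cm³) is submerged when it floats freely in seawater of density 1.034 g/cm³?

Submerged fraction = ρ_obj/ρ_fluid = 0.9172/1.034 = 0.887.

0.887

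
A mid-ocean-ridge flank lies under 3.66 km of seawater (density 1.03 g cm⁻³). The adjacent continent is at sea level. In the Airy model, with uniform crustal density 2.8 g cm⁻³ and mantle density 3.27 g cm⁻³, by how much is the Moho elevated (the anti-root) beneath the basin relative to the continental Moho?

For local isostatic compensation: replacing crust with seawater at the top is compensated by replacing crust with mantle at the base: d (ρ_c − ρ_w) = a (ρ_m − ρ_c).
a = d (ρ_c − ρ_w)/(ρ_m − ρ_c) = 3.66 km × 1.77/0.47 = 13.8 km.

13.8 km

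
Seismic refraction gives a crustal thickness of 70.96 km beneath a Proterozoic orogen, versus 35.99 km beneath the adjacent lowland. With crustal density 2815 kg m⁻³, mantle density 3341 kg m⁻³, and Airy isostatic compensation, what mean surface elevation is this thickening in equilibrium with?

Excess crust Δ = 70.96 km − 35.99 km = 34.97 km, split between elevation h and root r with h + r = Δ.
Airy balance ρ_c h = (ρ_m − ρ_c) r gives r = h ρ_c/(ρ_m − ρ_c), so h (1 + ρ_c/(ρ_m − ρ_c)) = Δ, i.e. h = Δ (ρ_m − ρ_c)/ρ_m.
h = 34.97 km × 526/3341 = 5.51 km.

5.51 km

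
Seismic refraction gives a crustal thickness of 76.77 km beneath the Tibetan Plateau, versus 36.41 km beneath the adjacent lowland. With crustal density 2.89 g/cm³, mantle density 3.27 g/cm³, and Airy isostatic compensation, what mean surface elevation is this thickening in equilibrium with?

Excess crust Δ = 76.77 km − 36.41 km = 40.36 km, split between elevation h and root r with h + r = Δ.
Airy balance ρ_c h = (ρ_m − ρ_c) r gives r = h ρ_c/(ρ_m − ρ_c), so h (1 + ρ_c/(ρ_m − ρ_c)) = Δ, i.e. h = Δ (ρ_m − ρ_c)/ρ_m.
h = 40.36 km × 0.38/3.27 = 4.69 km.

4.69 km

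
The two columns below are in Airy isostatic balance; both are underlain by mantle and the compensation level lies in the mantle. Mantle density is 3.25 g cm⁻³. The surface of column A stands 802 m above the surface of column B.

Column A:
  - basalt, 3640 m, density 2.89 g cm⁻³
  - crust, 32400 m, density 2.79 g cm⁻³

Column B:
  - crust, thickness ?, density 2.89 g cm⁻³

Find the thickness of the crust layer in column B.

37800 m

Take the compensation level at the base of the deeper column (depth z_c below the surface of column A) and equate Σ ρ_i t_i down to z_c; mantle fills any gap and the z_c terms cancel.
Column A: 3640×2.89 + 32400×2.79 + (z_c − 36040)×3.25
Column B: 802×0 + x×2.89 + (z_c − 802 − 0 − x)×3.25
The z_c×3.25 term appears on both sides and cancels. Collect the known terms of each column as K = Σ(ρt)_known − 3.25 × (depth of known layers): K_A = 100915.6 − 3.25×36040 = −16214.4; K_B = 0 − 3.25×(802 + 0) = −2606.5.
Balance: K_A = K_B − x×(3.25 − 2.89), so x = (K_B − K_A)/(3.25 − 2.89) = 13607.9/0.36 = 37800 m.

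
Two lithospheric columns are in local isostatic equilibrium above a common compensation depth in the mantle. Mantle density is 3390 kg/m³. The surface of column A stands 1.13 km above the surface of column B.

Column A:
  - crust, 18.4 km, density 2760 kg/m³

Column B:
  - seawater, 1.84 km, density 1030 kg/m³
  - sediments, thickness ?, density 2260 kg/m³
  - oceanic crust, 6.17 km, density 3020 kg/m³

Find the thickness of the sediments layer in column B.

Take the compensation level at the base of the deeper column (depth z_c below the surface of column A) and equate Σ ρ_i t_i down to z_c; mantle fills any gap and the z_c terms cancel.
Column A: 18.4×2760 + (z_c − 18.4)×3390
Column B: 1.13×0 + 1.84×1030 + x×2260 + 6.17×3020 + (z_c − 1.13 − 8.01 − x)×3390
The z_c×3390 term appears on both sides and cancels. Collect the known terms of each column as K = Σ(ρt)_known − 3390 × (depth of known layers): K_A = 50784 − 3390×18.4 = −11592; K_B = 20528.6 − 3390×(1.13 + 8.01) = −10456.
Balance: K_A = K_B − x×(3390 − 2260), so x = (K_B − K_A)/(3390 − 2260) = 1136/1130 = 1.01 km.

1.01 km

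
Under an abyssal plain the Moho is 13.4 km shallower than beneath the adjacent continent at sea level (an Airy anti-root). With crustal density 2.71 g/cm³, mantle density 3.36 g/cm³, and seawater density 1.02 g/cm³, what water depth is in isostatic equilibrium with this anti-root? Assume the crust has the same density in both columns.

Replacing a thickness d of crust by seawater at the top must be balanced by replacing crust with mantle at the base: d (ρ_c − ρ_w) = a (ρ_m − ρ_c).
d = a (ρ_m − ρ_c)/(ρ_c − ρ_w) = 13.4 km × 0.65/1.69 = 5.15 km.

5.15 km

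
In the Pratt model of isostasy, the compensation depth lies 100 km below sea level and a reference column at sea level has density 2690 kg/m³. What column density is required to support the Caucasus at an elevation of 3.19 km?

2610 kg/m³

Pratt balance: ρ_ref D = ρ (D + h).
ρ = ρ_ref D/(D + h) = 2690 × 100 km/(100 km + 3.19 km) = 2610 kg/m³.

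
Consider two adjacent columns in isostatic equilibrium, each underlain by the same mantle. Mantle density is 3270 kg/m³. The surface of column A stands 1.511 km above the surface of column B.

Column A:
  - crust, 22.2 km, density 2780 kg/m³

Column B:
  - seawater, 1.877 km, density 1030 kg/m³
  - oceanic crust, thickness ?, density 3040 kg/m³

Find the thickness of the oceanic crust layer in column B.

Take the compensation level at the base of the deeper column (depth z_c below the surface of column A) and equate Σ ρ_i t_i down to z_c; mantle fills any gap and the z_c terms cancel.
Column A: 22.2×2780 + (z_c − 22.2)×3270
Column B: 1.511×0 + 1.877×1030 + x×3040 + (z_c − 1.511 − 1.877 − x)×3270
The z_c×3270 term appears on both sides and cancels. Collect the known terms of each column as K = Σ(ρt)_known − 3270 × (depth of known layers): K_A = 61716 − 3270×22.2 = −10878; K_B = 1933.31 − 3270×(1.511 + 1.877) = −9145.45.
Balance: K_A = K_B − x×(3270 − 3040), so x = (K_B − K_A)/(3270 − 3040) = 1732.55/230 = 7.53 km.

7.53 km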